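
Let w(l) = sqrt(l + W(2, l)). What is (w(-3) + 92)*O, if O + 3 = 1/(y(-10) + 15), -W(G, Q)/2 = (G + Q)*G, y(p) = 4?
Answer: -5208/19 ≈ -274.11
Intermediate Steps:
W(G, Q) = -2*G*(G + Q) (W(G, Q) = -2*(G + Q)*G = -2*G*(G + Q))
O = -56/19 (O = -3 + 1/(4 + 15) = -3 + 1/19 = -56/19 ≈ -2.9474)
w(l) = sqrt(-8 - 3*l) (w(l) = sqrt(l - 2*2*(2 + l)) = sqrt(l + (-8 - 4*l)) = sqrt(-8 - 3*l))
(w(-3) + 92)*O = (sqrt(-8 - 3*(-3)) + 92)*(-56/19) = (sqrt(-8 + 9) + 92)*(-56/19) = (sqrt(1) + 92)*(-56/19) = (1 + 92)*(-56/19) = 93*(-56/19) = -5208/19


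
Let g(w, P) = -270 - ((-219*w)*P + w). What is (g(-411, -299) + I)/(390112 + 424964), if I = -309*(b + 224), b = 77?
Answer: 8939941/271692 ≈ 32.905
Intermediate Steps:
I = -93009 (I = -309*(77 + 224) = -309*301 = -93009)
g(w, P) = -270 - w + 219*P*w (g(w, P) = -270 - (-219*P*w + w) = -270 - (w - 219*P*w) = -270 + (-w + 219*P*w) = -270 - w + 219*P*w)
(g(-411, -299) + I)/(390112 + 424964) = ((-270 - 1*(-411) + 219*(-299)*(-411)) - 93009)/(390112 + 424964) = ((-270 + 411 + 26912691) - 93009)/815076 = (26912832 - 93009)*(1/815076) = 26819823*(1/815076) = 8939941/271692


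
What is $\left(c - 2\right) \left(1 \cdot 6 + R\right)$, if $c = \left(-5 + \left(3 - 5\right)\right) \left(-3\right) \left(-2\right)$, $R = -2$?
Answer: $-176$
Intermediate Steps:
$c = -42$ ($c = \left(-5 + \left(3 - 5\right)\right) \left(-3\right) \left(-2\right) = \left(-5 - 2\right) \left(-3\right) \left(-2\right) = \left(-7\right) \left(-3\right) \left(-2\right) = 21 \left(-2\right) = -42$)
$\left(c - 2\right) \left(1 \cdot 6 + R\right) = \left(-42 - 2\right) \left(1 \cdot 6 - 2\right) = - 44 \left(6 - 2\right) = \left(-44\right) 4 = -176$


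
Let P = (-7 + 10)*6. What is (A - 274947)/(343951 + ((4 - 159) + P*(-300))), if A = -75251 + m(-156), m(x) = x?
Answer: -175177/169198 ≈ -1.0353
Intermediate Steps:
A = -75407 (A = -75251 - 156 = -75407)
P = 18 (P = 3*6 = 18)
(A - 274947)/(343951 + ((4 - 159) + P*(-300))) = (-75407 - 274947)/(343951 + ((4 - 159) + 18*(-300))) = -350354/(343951 + (-155 - 5400)) = -350354/(343951 - 5555) = -350354/338396 = -350354*1/338396 = -175177/169198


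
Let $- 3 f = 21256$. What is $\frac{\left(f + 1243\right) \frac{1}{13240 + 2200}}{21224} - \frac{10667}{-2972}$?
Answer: $\frac{2621657382079}{730440090240} \approx 3.5891$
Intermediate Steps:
$f = - \frac{21256}{3}$ ($f = \left(- \frac{1}{3}\right) 21256 = - \frac{21256}{3} \approx -7085.3$)
$\frac{\left(f + 1243\right) \frac{1}{13240 + 2200}}{21224} - \frac{10667}{-2972} = \frac{\left(- \frac{21256}{3} + 1243\right) \frac{1}{13240 + 2200}}{21224} - \frac{10667}{-2972} = - \frac{17527}{3 \cdot 15440} \cdot \frac{1}{21224} - - \frac{10667}{2972} = \left(- \frac{17527}{3}\right) \frac{1}{15440} \cdot \frac{1}{21224} + \frac{10667}{2972} = \left(- \frac{17527}{46320}\right) \frac{1}{21224} + \frac{10667}{2972} = - \frac{17527}{983095680} + \frac{10667}{2972} = \frac{2621657382079}{730440090240}$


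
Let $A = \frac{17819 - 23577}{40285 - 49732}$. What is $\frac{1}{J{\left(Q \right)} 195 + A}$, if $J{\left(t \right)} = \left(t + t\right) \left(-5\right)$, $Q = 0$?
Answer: $\frac{9447}{5758} \approx 1.6407$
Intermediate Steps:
$A = \frac{5758}{9447}$ ($A = - \frac{5758}{-9447} = \left(-5758\right) \left(- \frac{1}{9447}\right) = \frac{5758}{9447} \approx 0.60951$)
$J{\left(t \right)} = - 10 t$ ($J{\left(t \right)} = 2 t \left(-5\right) = - 10 t$)
$\frac{1}{J{\left(Q \right)} 195 + A} = \frac{1}{\left(-10\right) 0 \cdot 195 + \frac{5758}{9447}} = \frac{1}{0 \cdot 195 + \frac{5758}{9447}} = \frac{1}{0 + \frac{5758}{9447}} = \frac{1}{\frac{5758}{9447}} = \frac{9447}{5758}$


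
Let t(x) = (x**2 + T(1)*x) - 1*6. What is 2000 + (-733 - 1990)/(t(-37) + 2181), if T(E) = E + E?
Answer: 6937277/3470 ≈ 1999.2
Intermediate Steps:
T(E) = 2*E
t(x) = -6 + x**2 + 2*x (t(x) = (x**2 + (2*1)*x) - 1*6 = (x**2 + 2*x) - 6 = -6 + x**2 + 2*x)
2000 + (-733 - 1990)/(t(-37) + 2181) = 2000 + (-733 - 1990)/((-6 + (-37)**2 + 2*(-37)) + 2181) = 2000 - 2723/((-6 + 1369 - 74) + 2181) = 2000 - 2723/(1289 + 2181) = 2000 - 2723/3470 = 6937277/3470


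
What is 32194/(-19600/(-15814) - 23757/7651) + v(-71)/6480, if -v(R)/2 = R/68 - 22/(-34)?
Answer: -15892603050262481/920993079840 ≈ -17256.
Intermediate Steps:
v(R) = -22/17 - R/34 (v(R) = -2*(R/68 - 22/(-34)) = -2*(R*(1/68) - 22*(-1/34)) = -2*(R/68 + 11/17) = -2*(11/17 + R/68) = -22/17 - R/34)
32194/(-19600/(-15814) - 23757/7651) + v(-71)/6480 = 32194/(-19600/(-15814) - 23757/7651) + (-22/17 - 1/34*(-71))/6480 = 32194/(-19600*(-1/15814) - 23757*1/7651) + (-22/17 + 71/34)*(1/6480) = 32194/(9800/7907 - 23757/7651) + (27/34)*(1/6480) = 32194/(-112866799/60496457) + 1/8160 = 32194*(-60496457/112866799) + 1/8160 = -1947622936658/112866799 + 1/8160 = -15892603050262481/920993079840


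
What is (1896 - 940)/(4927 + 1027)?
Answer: 478/2977 ≈ 0.16056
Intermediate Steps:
(1896 - 940)/(4927 + 1027) = 956/5954 = 956*(1/5954) = 478/2977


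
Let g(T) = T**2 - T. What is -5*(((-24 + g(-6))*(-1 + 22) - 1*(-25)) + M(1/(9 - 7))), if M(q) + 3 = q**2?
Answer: -8005/4 ≈ -2001.3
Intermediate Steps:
M(q) = -3 + q**2
-5*(((-24 + g(-6))*(-1 + 22) - 1*(-25)) + M(1/(9 - 7))) = -5*(((-24 - 6*(-1 - 6))*(-1 + 22) - 1*(-25)) + (-3 + (1/(9 - 7))**2)) = -5*(((-24 - 6*(-7))*21 + 25) + (-3 + (1/2)**2)) = -5*(((-24 + 42)*21 + 25) + (-3 + (1/2)**2)) = -5*((18*21 + 25) + (-3 + 1/4)) = -5*((378 + 25) - 11/4) = -5*(403 - 11/4) = -5*1601/4 = -8005/4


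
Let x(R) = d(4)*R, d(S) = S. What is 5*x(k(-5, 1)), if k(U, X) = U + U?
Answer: -200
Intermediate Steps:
k(U, X) = 2*U
x(R) = 4*R
5*x(k(-5, 1)) = 5*(4*(2*(-5))) = 5*(4*(-10)) = 5*(-40) = -200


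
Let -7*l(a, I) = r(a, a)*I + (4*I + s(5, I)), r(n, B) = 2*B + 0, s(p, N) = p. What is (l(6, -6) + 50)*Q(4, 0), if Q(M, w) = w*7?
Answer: 0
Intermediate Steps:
Q(M, w) = 7*w
r(n, B) = 2*B
l(a, I) = -5/7 - 4*I/7 - 2*I*a/7 (l(a, I) = -((2*a)*I + (4*I + 5))/7 = -(2*I*a + (5 + 4*I))/7 = -(5 + 4*I + 2*I*a)/7 = -5/7 - 4*I/7 - 2*I*a/7)
(l(6, -6) + 50)*Q(4, 0) = ((-5/7 - 4/7*(-6) - 2/7*(-6)*6) + 50)*(7*0) = ((-5/7 + 24/7 + 72/7) + 50)*0 = (13 + 50)*0 = 63*0 = 0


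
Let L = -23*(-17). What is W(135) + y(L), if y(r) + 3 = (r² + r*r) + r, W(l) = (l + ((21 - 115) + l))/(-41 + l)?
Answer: 14389138/47 ≈ 3.0615e+5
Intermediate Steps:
L = 391
W(l) = (-94 + 2*l)/(-41 + l) (W(l) = (l + (-94 + l))/(-41 + l) = (-94 + 2*l)/(-41 + l))
y(r) = -3 + r + 2*r² (y(r) = -3 + ((r² + r*r) + r) = -3 + ((r² + r²) + r) = -3 + (2*r² + r) = -3 + (r + 2*r²) = -3 + r + 2*r²)
W(135) + y(L) = 2*(-47 + 135)/(-41 + 135) + (-3 + 391 + 2*391²) = 2*88/94 + (-3 + 391 + 2*152881) = 2*(1/94)*88 + (-3 + 391 + 305762) = 88/47 + 306150 = 14389138/47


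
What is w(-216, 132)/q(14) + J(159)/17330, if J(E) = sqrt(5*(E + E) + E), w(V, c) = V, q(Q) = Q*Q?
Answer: -54/49 + sqrt(1749)/17330 ≈ -1.0996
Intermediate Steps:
q(Q) = Q**2
J(E) = sqrt(11)*sqrt(E) (J(E) = sqrt(5*(2*E) + E) = sqrt(10*E + E) = sqrt(11*E) = sqrt(11)*sqrt(E))
w(-216, 132)/q(14) + J(159)/17330 = -216/(14**2) + (sqrt(11)*sqrt(159))/17330 = -216/196 + sqrt(1749)*(1/17330) = -216*1/196 + sqrt(1749)/17330 = -54/49 + sqrt(1749)/17330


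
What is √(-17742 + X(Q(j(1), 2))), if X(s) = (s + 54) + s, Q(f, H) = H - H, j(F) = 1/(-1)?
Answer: 2*I*√4422 ≈ 133.0*I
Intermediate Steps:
j(F) = -1
Q(f, H) = 0
X(s) = 54 + 2*s (X(s) = (54 + s) + s = 54 + 2*s)
√(-17742 + X(Q(j(1), 2))) = √(-17742 + (54 + 2*0)) = √(-17742 + (54 + 0)) = √(-17742 + 54) = √(-17688) = 2*I*√4422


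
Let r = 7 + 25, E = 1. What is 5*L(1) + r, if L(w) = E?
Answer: 37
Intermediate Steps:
L(w) = 1
r = 32
5*L(1) + r = 5*1 + 32 = 5 + 32 = 37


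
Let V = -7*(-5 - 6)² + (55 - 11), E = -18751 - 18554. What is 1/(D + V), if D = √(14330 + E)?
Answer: -803/667784 - 5*I*√919/667784 ≈ -0.0012025 - 0.00022698*I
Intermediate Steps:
E = -37305
D = 5*I*√919 (D = √(14330 - 37305) = √(-22975) = 5*I*√919 ≈ 151.57*I)
V = -803 (V = -7*(-11)² + 44 = -7*121 + 44 = -847 + 44 = -803)
1/(D + V) = 1/(5*I*√919 - 803) = 1/(-803 + 5*I*√919)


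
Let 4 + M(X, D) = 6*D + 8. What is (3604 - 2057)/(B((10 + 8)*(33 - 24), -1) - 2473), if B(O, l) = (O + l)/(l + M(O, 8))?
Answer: -78897/125962 ≈ -0.62636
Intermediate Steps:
M(X, D) = 4 + 6*D (M(X, D) = -4 + (6*D + 8) = -4 + (8 + 6*D) = 4 + 6*D)
B(O, l) = (O + l)/(52 + l) (B(O, l) = (O + l)/(l + (4 + 6*8)) = (O + l)/(l + (4 + 48)) = (O + l)/(l + 52) = (O + l)/(52 + l))
(3604 - 2057)/(B((10 + 8)*(33 - 24), -1) - 2473) = (3604 - 2057)/(((10 + 8)*(33 - 24) - 1)/(52 - 1) - 2473) = 1547/((18*9 - 1)/51 - 2473) = 1547/((162 - 1)/51 - 2473) = 1547/((1/51)*161 - 2473) = 1547/(161/51 - 2473) = 1547/(-125962/51) = 1547*(-51/125962) = -78897/125962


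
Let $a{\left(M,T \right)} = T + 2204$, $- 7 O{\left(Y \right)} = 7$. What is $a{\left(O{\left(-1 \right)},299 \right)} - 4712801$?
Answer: $-4710298$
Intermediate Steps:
$O{\left(Y \right)} = -1$ ($O{\left(Y \right)} = \left(- \frac{1}{7}\right) 7 = -1$)
$a{\left(M,T \right)} = 2204 + T$
$a{\left(O{\left(-1 \right)},299 \right)} - 4712801 = \left(2204 + 299\right) - 4712801 = 2503 - 4712801 = -4710298$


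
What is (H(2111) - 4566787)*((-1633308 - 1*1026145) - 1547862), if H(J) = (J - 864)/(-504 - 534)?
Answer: 19944045328409195/1038 ≈ 1.9214e+13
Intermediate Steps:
H(J) = 144/173 - J/1038 (H(J) = (-864 + J)/(-1038) = (-864 + J)*(-1/1038) = 144/173 - J/1038)
(H(2111) - 4566787)*((-1633308 - 1*1026145) - 1547862) = ((144/173 - 1/1038*2111) - 4566787)*((-1633308 - 1*1026145) - 1547862) = ((144/173 - 2111/1038) - 4566787)*((-1633308 - 1026145) - 1547862) = (-1247/1038 - 4566787)*(-2659453 - 1547862) = -4740326153/1038*(-4207315) = 19944045328409195/1038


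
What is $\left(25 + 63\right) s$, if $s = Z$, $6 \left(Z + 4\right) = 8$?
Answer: $- \frac{704}{3} \approx -234.67$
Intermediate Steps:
$Z = - \frac{8}{3}$ ($Z = -4 + \frac{1}{6} \cdot 8 = -4 + \frac{4}{3} = - \frac{8}{3} \approx -2.6667$)
$s = - \frac{8}{3} \approx -2.6667$
$\left(25 + 63\right) s = \left(25 + 63\right) \left(- \frac{8}{3}\right) = 88 \left(- \frac{8}{3}\right) = - \frac{704}{3}$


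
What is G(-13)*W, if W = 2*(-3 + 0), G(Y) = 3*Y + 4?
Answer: 210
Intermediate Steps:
G(Y) = 4 + 3*Y
W = -6 (W = 2*(-3) = -6)
G(-13)*W = (4 + 3*(-13))*(-6) = (4 - 39)*(-6) = -35*(-6) = 210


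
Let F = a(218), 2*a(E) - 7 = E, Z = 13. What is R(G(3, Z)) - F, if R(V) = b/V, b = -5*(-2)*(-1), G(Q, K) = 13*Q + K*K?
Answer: -11705/104 ≈ -112.55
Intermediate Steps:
a(E) = 7/2 + E/2
G(Q, K) = K² + 13*Q (G(Q, K) = 13*Q + K² = K² + 13*Q)
b = -10 (b = 10*(-1) = -10)
R(V) = -10/V
F = 225/2 (F = 7/2 + (½)*218 = 7/2 + 109 = 225/2 ≈ 112.50)
R(G(3, Z)) - F = -10/(13² + 13*3) - 1*225/2 = -10/(169 + 39) - 225/2 = -10/208 - 225/2 = -10*1/208 - 225/2 = -5/104 - 225/2 = -11705/104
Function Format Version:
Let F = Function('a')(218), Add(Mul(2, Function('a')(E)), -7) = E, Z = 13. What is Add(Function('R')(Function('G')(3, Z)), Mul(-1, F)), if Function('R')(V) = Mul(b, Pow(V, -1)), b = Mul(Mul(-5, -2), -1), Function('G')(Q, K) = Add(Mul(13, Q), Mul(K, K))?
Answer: Rational(-11705, 104) ≈ -112.55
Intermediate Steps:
Function('a')(E) = Add(Rational(7, 2), Mul(Rational(1, 2), E))
Function('G')(Q, K) = Add(Pow(K, 2), Mul(13, Q)) (Function('G')(Q, K) = Add(Mul(13, Q), Pow(K, 2)) = Add(Pow(K, 2), Mul(13, Q)))
b = -10 (b = Mul(10, -1) = -10)
Function('R')(V) = Mul(-10, Pow(V, -1))
F = Rational(225, 2) (F = Add(Rational(7, 2), Mul(Rational(1, 2), 218)) = Add(Rational(7, 2), 109) = Rational(225, 2) ≈ 112.50)
Add(Function('R')(Function('G')(3, Z)), Mul(-1, F)) = Add(Mul(-10, Pow(Add(Pow(13, 2), Mul(13, 3)), -1)), Mul(-1, Rational(225, 2))) = Add(Mul(-10, Pow(Add(169, 39), -1)), Rational(-225, 2)) = Add(Mul(-10, Pow(208, -1)), Rational(-225, 2)) = Add(Mul(-10, Rational(1, 208)), Rational(-225, 2)) = Add(Rational(-5, 104), Rational(-225, 2)) = Rational(-11705, 104)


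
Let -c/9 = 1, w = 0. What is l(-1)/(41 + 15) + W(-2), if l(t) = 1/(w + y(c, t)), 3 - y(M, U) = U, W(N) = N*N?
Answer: 897/224 ≈ 4.0045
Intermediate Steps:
c = -9 (c = -9*1 = -9)
W(N) = N²
y(M, U) = 3 - U
l(t) = 1/(3 - t) (l(t) = 1/(0 + (3 - t)) = 1/(3 - t))
l(-1)/(41 + 15) + W(-2) = (-1/(-3 - 1))/(41 + 15) + (-2)² = (-1/(-4))/56 + 4 = (-1*(-¼))/56 + 4 = (1/56)*(¼) + 4 = 1/224 + 4 = 897/224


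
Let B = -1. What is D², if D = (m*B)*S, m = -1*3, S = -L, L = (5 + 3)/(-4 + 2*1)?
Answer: 144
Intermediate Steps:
L = -4 (L = 8/(-4 + 2) = 8/(-2) = 8*(-½) = -4)
S = 4 (S = -1*(-4) = 4)
m = -3
D = 12 (D = -3*(-1)*4 = 3*4 = 12)
D² = 12² = 144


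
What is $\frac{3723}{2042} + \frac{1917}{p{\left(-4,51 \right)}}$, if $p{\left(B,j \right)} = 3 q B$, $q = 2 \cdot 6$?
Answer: $- \frac{187689}{16336} \approx -11.489$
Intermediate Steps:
$q = 12$
$p{\left(B,j \right)} = 36 B$ ($p{\left(B,j \right)} = 3 \cdot 12 B = 36 B$)
$\frac{3723}{2042} + \frac{1917}{p{\left(-4,51 \right)}} = \frac{3723}{2042} + \frac{1917}{36 \left(-4\right)} = 3723 \cdot \frac{1}{2042} + \frac{1917}{-144} = \frac{3723}{2042} + 1917 \left(- \frac{1}{144}\right) = \frac{3723}{2042} - \frac{213}{16} = - \frac{187689}{16336}$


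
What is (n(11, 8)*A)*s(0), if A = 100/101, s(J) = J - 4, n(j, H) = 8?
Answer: -3200/101 ≈ -31.683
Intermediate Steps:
s(J) = -4 + J
A = 100/101 (A = 100*(1/101) = 100/101 ≈ 0.99010)
(n(11, 8)*A)*s(0) = (8*(100/101))*(-4 + 0) = (800/101)*(-4) = -3200/101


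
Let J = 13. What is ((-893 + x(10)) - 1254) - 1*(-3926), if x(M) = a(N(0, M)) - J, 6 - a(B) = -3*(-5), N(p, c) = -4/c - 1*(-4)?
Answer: 1757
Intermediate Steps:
N(p, c) = 4 - 4/c (N(p, c) = -4/c + 4 = 4 - 4/c)
a(B) = -9 (a(B) = 6 - (-3)*(-5) = 6 - 1*15 = 6 - 15 = -9)
x(M) = -22 (x(M) = -9 - 1*13 = -9 - 13 = -22)
((-893 + x(10)) - 1254) - 1*(-3926) = ((-893 - 22) - 1254) - 1*(-3926) = (-915 - 1254) + 3926 = -2169 + 3926 = 1757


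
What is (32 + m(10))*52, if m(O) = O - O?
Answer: 1664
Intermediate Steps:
m(O) = 0
(32 + m(10))*52 = (32 + 0)*52 = 32*52 = 1664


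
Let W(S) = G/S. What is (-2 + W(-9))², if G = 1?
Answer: 361/81 ≈ 4.4568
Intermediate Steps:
W(S) = 1/S
(-2 + W(-9))² = (-2 + 1/(-9))² = (-2 - ⅑)² = (-19/9)² = 361/81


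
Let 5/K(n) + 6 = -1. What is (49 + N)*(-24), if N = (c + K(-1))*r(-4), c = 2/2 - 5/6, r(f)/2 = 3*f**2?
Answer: 600/7 ≈ 85.714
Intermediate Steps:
r(f) = 6*f**2 (r(f) = 2*(3*f**2) = 6*f**2)
K(n) = -5/7 (K(n) = 5/(-6 - 1) = 5/(-7) = 5*(-1/7) = -5/7)
c = 1/6 (c = 2*(1/2) - 5*1/6 = 1 - 5/6 = 1/6 ≈ 0.16667)
N = -368/7 (N = (1/6 - 5/7)*(6*(-4)**2) = -23*16/7 = -23/42*96 = -368/7 ≈ -52.571)
(49 + N)*(-24) = (49 - 368/7)*(-24) = -25/7*(-24) = 600/7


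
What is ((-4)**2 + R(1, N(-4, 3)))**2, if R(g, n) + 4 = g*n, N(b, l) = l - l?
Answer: 144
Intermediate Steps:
N(b, l) = 0
R(g, n) = -4 + g*n
((-4)**2 + R(1, N(-4, 3)))**2 = ((-4)**2 + (-4 + 1*0))**2 = (16 + (-4 + 0))**2 = (16 - 4)**2 = 12**2 = 144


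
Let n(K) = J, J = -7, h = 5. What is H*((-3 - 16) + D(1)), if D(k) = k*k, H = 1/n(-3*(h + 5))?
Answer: 18/7 ≈ 2.5714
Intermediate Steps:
n(K) = -7
H = -1/7 (H = 1/(-7) = -1/7 ≈ -0.14286)
D(k) = k**2
H*((-3 - 16) + D(1)) = -((-3 - 16) + 1**2)/7 = -(-19 + 1)/7 = -1/7*(-18) = 18/7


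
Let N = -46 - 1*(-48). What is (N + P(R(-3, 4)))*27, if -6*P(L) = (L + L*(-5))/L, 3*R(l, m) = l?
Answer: 72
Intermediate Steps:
R(l, m) = l/3
N = 2 (N = -46 + 48 = 2)
P(L) = 2/3 (P(L) = -(L + L*(-5))/(6*L) = -(L - 5*L)/(6*L) = -(-4*L)/(6*L) = -1/6*(-4) = 2/3)
(N + P(R(-3, 4)))*27 = (2 + 2/3)*27 = (8/3)*27 = 72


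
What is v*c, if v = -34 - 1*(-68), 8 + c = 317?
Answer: 10506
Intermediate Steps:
c = 309 (c = -8 + 317 = 309)
v = 34 (v = -34 + 68 = 34)
v*c = 34*309 = 10506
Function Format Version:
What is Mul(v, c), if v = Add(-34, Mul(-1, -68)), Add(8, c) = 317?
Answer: 10506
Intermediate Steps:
c = 309 (c = Add(-8, 317) = 309)
v = 34 (v = Add(-34, 68) = 34)
Mul(v, c) = Mul(34, 309) = 10506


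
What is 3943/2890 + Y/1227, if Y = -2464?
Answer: -2282899/3546030 ≈ -0.64379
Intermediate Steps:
3943/2890 + Y/1227 = 3943/2890 - 2464/1227 = -2282899/3546030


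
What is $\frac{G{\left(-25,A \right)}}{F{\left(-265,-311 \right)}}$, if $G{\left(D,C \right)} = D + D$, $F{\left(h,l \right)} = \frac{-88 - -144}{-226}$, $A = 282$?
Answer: $\frac{2825}{14} \approx 201.79$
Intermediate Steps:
$F{\left(h,l \right)} = - \frac{28}{113}$ ($F{\left(h,l \right)} = \left(-88 + 144\right) \left(- \frac{1}{226}\right) = 56 \left(- \frac{1}{226}\right) = - \frac{28}{113}$)
$G{\left(D,C \right)} = 2 D$
$\frac{G{\left(-25,A \right)}}{F{\left(-265,-311 \right)}} = \frac{2 \left(-25\right)}{- \frac{28}{113}} = \left(-50\right) \left(- \frac{113}{28}\right) = \frac{2825}{14}$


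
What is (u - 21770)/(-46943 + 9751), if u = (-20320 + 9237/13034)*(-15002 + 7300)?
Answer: -1019763292103/242380264 ≈ -4207.3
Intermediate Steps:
u = 1019905167193/6517 (u = (-20320 + 9237*(1/13034))*(-7702) = (-20320 + 9237/13034)*(-7702) = -264841643/13034*(-7702) = 1019905167193/6517 ≈ 1.5650e+8)
(u - 21770)/(-46943 + 9751) = (1019905167193/6517 - 21770)/(-46943 + 9751) = (1019763292103/6517)/(-37192) = (1019763292103/6517)*(-1/37192) = -1019763292103/242380264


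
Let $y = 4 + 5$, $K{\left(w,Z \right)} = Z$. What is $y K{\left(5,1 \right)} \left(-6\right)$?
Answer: $-54$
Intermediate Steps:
$y = 9$
$y K{\left(5,1 \right)} \left(-6\right) = 9 \cdot 1 \left(-6\right) = 9 \left(-6\right) = -54$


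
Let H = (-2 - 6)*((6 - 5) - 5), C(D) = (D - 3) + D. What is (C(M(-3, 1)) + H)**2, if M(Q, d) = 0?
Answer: 841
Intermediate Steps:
C(D) = -3 + 2*D (C(D) = (-3 + D) + D = -3 + 2*D)
H = 32 (H = -8*(1 - 5) = -8*(-4) = 32)
(C(M(-3, 1)) + H)**2 = ((-3 + 2*0) + 32)**2 = ((-3 + 0) + 32)**2 = (-3 + 32)**2 = 29**2 = 841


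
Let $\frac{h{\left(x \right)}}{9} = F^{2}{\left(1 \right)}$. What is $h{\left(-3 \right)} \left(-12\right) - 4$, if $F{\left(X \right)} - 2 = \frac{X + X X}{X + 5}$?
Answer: $-592$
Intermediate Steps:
$F{\left(X \right)} = 2 + \frac{X + X^{2}}{5 + X}$ ($F{\left(X \right)} = 2 + \frac{X + X X}{X + 5} = 2 + \frac{X + X^{2}}{5 + X}$)
$h{\left(x \right)} = 49$ ($h{\left(x \right)} = 9 \left(\frac{10 + 1^{2} + 3 \cdot 1}{5 + 1}\right)^{2} = 9 \left(\frac{10 + 1 + 3}{6}\right)^{2} = 9 \left(\frac{1}{6} \cdot 14\right)^{2} = 9 \left(\frac{7}{3}\right)^{2} = 9 \cdot \frac{49}{9} = 49$)
$h{\left(-3 \right)} \left(-12\right) - 4 = 49 \left(-12\right) - 4 = -588 - 4 = -592$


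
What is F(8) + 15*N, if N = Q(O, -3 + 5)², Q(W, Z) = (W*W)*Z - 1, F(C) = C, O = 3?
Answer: 4343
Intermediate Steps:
Q(W, Z) = -1 + Z*W² (Q(W, Z) = W²*Z - 1 = Z*W² - 1 = -1 + Z*W²)
N = 289 (N = (-1 + (-3 + 5)*3²)² = (-1 + 2*9)² = (-1 + 18)² = 17² = 289)
F(8) + 15*N = 8 + 15*289 = 8 + 4335 = 4343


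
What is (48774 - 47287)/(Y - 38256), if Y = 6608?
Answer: -1487/31648 ≈ -0.046986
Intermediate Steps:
(48774 - 47287)/(Y - 38256) = (48774 - 47287)/(6608 - 38256) = 1487/(-31648) = 1487*(-1/31648) = -1487/31648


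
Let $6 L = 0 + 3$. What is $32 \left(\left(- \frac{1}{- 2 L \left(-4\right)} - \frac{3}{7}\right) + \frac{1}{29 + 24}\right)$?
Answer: $- \frac{7832}{371} \approx -21.111$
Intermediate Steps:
$L = \frac{1}{2}$ ($L = \frac{0 + 3}{6} = \frac{1}{6} \cdot 3 = \frac{1}{2} \approx 0.5$)
$32 \left(\left(- \frac{1}{- 2 L \left(-4\right)} - \frac{3}{7}\right) + \frac{1}{29 + 24}\right) = 32 \left(\left(- \frac{1}{\left(-2\right) \frac{1}{2} \left(-4\right)} - \frac{3}{7}\right) + \frac{1}{29 + 24}\right) = 32 \left(\left(- \frac{1}{\left(-1\right) \left(-4\right)} - \frac{3}{7}\right) + \frac{1}{53}\right) = 32 \left(\left(- \frac{1}{4} - \frac{3}{7}\right) + \frac{1}{53}\right) = 32 \left(- \frac{19}{28} + \frac{1}{53}\right) = 32 \left(- \frac{979}{1484}\right) = - \frac{7832}{371}$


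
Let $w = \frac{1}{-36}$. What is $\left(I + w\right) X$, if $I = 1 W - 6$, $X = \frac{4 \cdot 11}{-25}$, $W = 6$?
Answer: $\frac{11}{225} \approx 0.048889$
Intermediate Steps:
$X = - \frac{44}{25}$ ($X = 44 \left(- \frac{1}{25}\right) = - \frac{44}{25} \approx -1.76$)
$I = 0$ ($I = 1 \cdot 6 - 6 = 6 - 6 = 0$)
$w = - \frac{1}{36} \approx -0.027778$
$\left(I + w\right) X = \left(0 - \frac{1}{36}\right) \left(- \frac{44}{25}\right) = \left(- \frac{1}{36}\right) \left(- \frac{44}{25}\right) = \frac{11}{225}$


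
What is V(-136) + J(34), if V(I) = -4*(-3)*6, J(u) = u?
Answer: 106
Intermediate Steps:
V(I) = 72 (V(I) = 12*6 = 72)
V(-136) + J(34) = 72 + 34 = 106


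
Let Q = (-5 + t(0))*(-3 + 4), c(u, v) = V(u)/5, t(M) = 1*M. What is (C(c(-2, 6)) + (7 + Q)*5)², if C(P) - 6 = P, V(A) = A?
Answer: 6084/25 ≈ 243.36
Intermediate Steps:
t(M) = M
c(u, v) = u/5
C(P) = 6 + P
Q = -5 (Q = (-5 + 0)*(-3 + 4) = -5*1 = -5)
(C(c(-2, 6)) + (7 + Q)*5)² = ((6 + (⅕)*(-2)) + (7 - 5)*5)² = ((6 - ⅖) + 2*5)² = (28/5 + 10)² = (78/5)² = 6084/25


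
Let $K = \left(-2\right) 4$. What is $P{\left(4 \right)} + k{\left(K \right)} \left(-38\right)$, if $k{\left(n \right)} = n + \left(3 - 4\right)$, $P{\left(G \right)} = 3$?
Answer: $345$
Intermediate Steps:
$K = -8$
$k{\left(n \right)} = -1 + n$ ($k{\left(n \right)} = n - 1 = -1 + n$)
$P{\left(4 \right)} + k{\left(K \right)} \left(-38\right) = 3 + \left(-1 - 8\right) \left(-38\right) = 3 - -342 = 3 + 342 = 345$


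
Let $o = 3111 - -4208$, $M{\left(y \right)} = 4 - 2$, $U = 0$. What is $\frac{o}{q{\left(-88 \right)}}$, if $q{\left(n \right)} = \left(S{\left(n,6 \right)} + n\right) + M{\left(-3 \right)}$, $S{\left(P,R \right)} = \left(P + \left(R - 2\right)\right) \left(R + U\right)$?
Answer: $- \frac{7319}{590} \approx -12.405$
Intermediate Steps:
$M{\left(y \right)} = 2$
$S{\left(P,R \right)} = R \left(-2 + P + R\right)$ ($S{\left(P,R \right)} = \left(P + \left(R - 2\right)\right) \left(R + 0\right) = \left(P + \left(-2 + R\right)\right) R = \left(-2 + P + R\right) R = R \left(-2 + P + R\right)$)
$o = 7319$ ($o = 3111 + 4208 = 7319$)
$q{\left(n \right)} = 26 + 7 n$ ($q{\left(n \right)} = \left(6 \left(-2 + n + 6\right) + n\right) + 2 = \left(6 \left(4 + n\right) + n\right) + 2 = \left(\left(24 + 6 n\right) + n\right) + 2 = \left(24 + 7 n\right) + 2 = 26 + 7 n$)
$\frac{o}{q{\left(-88 \right)}} = \frac{7319}{26 + 7 \left(-88\right)} = \frac{7319}{26 - 616} = \frac{7319}{-590} = 7319 \left(- \frac{1}{590}\right) = - \frac{7319}{590}$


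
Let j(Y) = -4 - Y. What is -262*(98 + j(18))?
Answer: -19912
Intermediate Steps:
-262*(98 + j(18)) = -262*(98 + (-4 - 1*18)) = -262*(98 + (-4 - 18)) = -262*(98 - 22) = -262*76 = -19912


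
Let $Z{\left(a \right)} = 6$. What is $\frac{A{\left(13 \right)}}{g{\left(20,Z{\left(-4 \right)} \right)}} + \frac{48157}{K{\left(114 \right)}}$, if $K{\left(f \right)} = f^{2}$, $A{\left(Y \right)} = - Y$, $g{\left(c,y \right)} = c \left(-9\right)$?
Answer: $\frac{40913}{10830} \approx 3.7777$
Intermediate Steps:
$g{\left(c,y \right)} = - 9 c$
$\frac{A{\left(13 \right)}}{g{\left(20,Z{\left(-4 \right)} \right)}} + \frac{48157}{K{\left(114 \right)}} = \frac{\left(-1\right) 13}{\left(-9\right) 20} + \frac{48157}{114^{2}} = - \frac{13}{-180} + \frac{48157}{12996} = \left(-13\right) \left(- \frac{1}{180}\right) + 48157 \cdot \frac{1}{12996} = \frac{13}{180} + \frac{48157}{12996} = \frac{40913}{10830}$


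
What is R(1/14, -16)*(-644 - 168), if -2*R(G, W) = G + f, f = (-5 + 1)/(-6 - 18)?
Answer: 290/3 ≈ 96.667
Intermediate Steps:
f = ⅙ (f = -4/(-24) = -4*(-1/24) = ⅙ ≈ 0.16667)
R(G, W) = -1/12 - G/2 (R(G, W) = -(G + ⅙)/2 = -(⅙ + G)/2 = -1/12 - G/2)
R(1/14, -16)*(-644 - 168) = (-1/12 - ½/14)*(-644 - 168) = (-1/12 - ½*1/14)*(-812) = (-1/12 - 1/28)*(-812) = -5/42*(-812) = 290/3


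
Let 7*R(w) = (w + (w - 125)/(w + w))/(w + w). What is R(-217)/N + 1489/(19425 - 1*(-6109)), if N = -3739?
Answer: 1834534529027/31469643776998 ≈ 0.058295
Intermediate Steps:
R(w) = (w + (-125 + w)/(2*w))/(14*w) (R(w) = ((w + (w - 125)/(w + w))/(w + w))/7 = ((w + (-125 + w)/((2*w)))/((2*w)))/7 = ((w + (-125 + w)*(1/(2*w)))*(1/(2*w)))/7 = ((w + (-125 + w)/(2*w))*(1/(2*w)))/7 = ((w + (-125 + w)/(2*w))/(2*w))/7 = (w + (-125 + w)/(2*w))/(14*w))
R(-217)/N + 1489/(19425 - 1*(-6109)) = ((1/28)*(-125 - 217 + 2*(-217)²)/(-217)²)/(-3739) + 1489/(19425 - 1*(-6109)) = ((1/28)*(1/47089)*(-125 - 217 + 2*47089))*(-1/3739) + 1489/(19425 + 6109) = ((1/28)*(1/47089)*(-125 - 217 + 94178))*(-1/3739) + 1489/25534 = ((1/28)*(1/47089)*93836)*(-1/3739) + 1489*(1/25534) = (23459/329623)*(-1/3739) + 1489/25534 = -23459/1232460397 + 1489/25534 = 1834534529027/31469643776998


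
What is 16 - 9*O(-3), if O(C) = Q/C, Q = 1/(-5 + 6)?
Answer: 19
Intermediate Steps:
Q = 1 (Q = 1/1 = 1)
O(C) = 1/C
16 - 9*O(-3) = 16 - 9/(-3) = 16 - 9*(-1/3) = 16 + 3 = 19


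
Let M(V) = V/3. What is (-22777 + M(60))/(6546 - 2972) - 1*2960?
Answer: -10601797/3574 ≈ -2966.4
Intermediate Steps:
M(V) = V/3 (M(V) = V*(1/3) = V/3)
(-22777 + M(60))/(6546 - 2972) - 1*2960 = (-22777 + (1/3)*60)/(6546 - 2972) - 1*2960 = (-22777 + 20)/3574 - 2960 = -22757*1/3574 - 2960 = -22757/3574 - 2960 = -10601797/3574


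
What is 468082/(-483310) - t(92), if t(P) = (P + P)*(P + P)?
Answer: -8181705721/241655 ≈ -33857.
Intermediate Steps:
t(P) = 4*P² (t(P) = (2*P)*(2*P) = 4*P²)
468082/(-483310) - t(92) = 468082/(-483310) - 4*92² = 468082*(-1/483310) - 4*8464 = -234041/241655 - 1*33856 = -234041/241655 - 33856 = -8181705721/241655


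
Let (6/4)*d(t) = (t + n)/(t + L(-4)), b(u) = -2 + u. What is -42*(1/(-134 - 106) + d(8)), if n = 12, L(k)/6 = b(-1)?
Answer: 2247/40 ≈ 56.175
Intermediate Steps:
L(k) = -18 (L(k) = 6*(-2 - 1) = 6*(-3) = -18)
d(t) = 2*(12 + t)/(3*(-18 + t)) (d(t) = 2*((t + 12)/(t - 18))/3 = 2*((12 + t)/(-18 + t))/3 = 2*(12 + t)/(3*(-18 + t)))
-42*(1/(-134 - 106) + d(8)) = -42*(1/(-134 - 106) + 2*(12 + 8)/(3*(-18 + 8))) = -42*(1/(-240) + (2/3)*20/(-10)) = -42*(-1/240 + (2/3)*(-1/10)*20) = -42*(-1/240 - 4/3) = -42*(-107/80) = 2247/40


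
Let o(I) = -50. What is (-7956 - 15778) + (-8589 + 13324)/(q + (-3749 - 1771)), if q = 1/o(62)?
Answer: -6550844484/276001 ≈ -23735.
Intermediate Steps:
q = -1/50 (q = 1/(-50) = -1/50 ≈ -0.020000)
(-7956 - 15778) + (-8589 + 13324)/(q + (-3749 - 1771)) = (-7956 - 15778) + (-8589 + 13324)/(-1/50 + (-3749 - 1771)) = -23734 + 4735/(-1/50 - 5520) = -23734 + 4735/(-276001/50) = -23734 + 4735*(-50/276001) = -23734 - 236750/276001 = -6550844484/276001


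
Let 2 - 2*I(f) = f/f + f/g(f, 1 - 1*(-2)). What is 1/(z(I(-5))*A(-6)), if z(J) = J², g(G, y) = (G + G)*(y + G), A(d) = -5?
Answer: -64/125 ≈ -0.51200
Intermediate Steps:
g(G, y) = 2*G*(G + y) (g(G, y) = (2*G)*(G + y) = 2*G*(G + y))
I(f) = ½ - 1/(4*(3 + f)) (I(f) = 1 - (f/f + f/((2*f*(f + (1 - 1*(-2))))))/2 = 1 - (1 + f/((2*f*(f + (1 + 2)))))/2 = 1 - (1 + f/((2*f*(f + 3))))/2 = 1 - (1 + f/((2*f*(3 + f))))/2 = 1 - (1 + f*(1/(2*f*(3 + f))))/2 = 1 - (1 + 1/(2*(3 + f)))/2 = 1 + (-½ - 1/(4*(3 + f))) = ½ - 1/(4*(3 + f)))
1/(z(I(-5))*A(-6)) = 1/(((5 + 2*(-5))/(4*(3 - 5)))²*(-5)) = 1/(((¼)*(5 - 10)/(-2))²*(-5)) = 1/(((¼)*(-½)*(-5))²*(-5)) = 1/((5/8)²*(-5)) = 1/((25/64)*(-5)) = 1/(-125/64) = -64/125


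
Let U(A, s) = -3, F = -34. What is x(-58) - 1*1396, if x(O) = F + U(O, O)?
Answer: -1433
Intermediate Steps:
x(O) = -37 (x(O) = -34 - 3 = -37)
x(-58) - 1*1396 = -37 - 1*1396 = -37 - 1396 = -1433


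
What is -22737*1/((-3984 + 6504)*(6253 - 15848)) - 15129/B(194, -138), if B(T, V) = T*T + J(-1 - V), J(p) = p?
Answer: -1501857193/3758553400 ≈ -0.39958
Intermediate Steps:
B(T, V) = -1 + T² - V (B(T, V) = T*T + (-1 - V) = T² + (-1 - V) = -1 + T² - V)
-22737*1/((-3984 + 6504)*(6253 - 15848)) - 15129/B(194, -138) = -22737*1/((-3984 + 6504)*(6253 - 15848)) - 15129/(-1 + 194² - 1*(-138)) = -22737/(2520*(-9595)) - 15129/(-1 + 37636 + 138) = -22737/(-24179400) - 15129/37773 = -22737*(-1/24179400) - 15129*1/37773 = 7579/8059800 - 1681/4197 = -1501857193/3758553400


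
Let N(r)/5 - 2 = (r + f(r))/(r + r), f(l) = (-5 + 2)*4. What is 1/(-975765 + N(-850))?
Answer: -170/165877919 ≈ -1.0248e-6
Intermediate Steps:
f(l) = -12 (f(l) = -3*4 = -12)
N(r) = 10 + 5*(-12 + r)/(2*r) (N(r) = 10 + 5*((r - 12)/(r + r)) = 10 + 5*((-12 + r)/((2*r))) = 10 + 5*((-12 + r)*(1/(2*r))) = 10 + 5*((-12 + r)/(2*r)) = 10 + 5*(-12 + r)/(2*r))
1/(-975765 + N(-850)) = 1/(-975765 + (25/2 - 30/(-850))) = 1/(-975765 + (25/2 - 30*(-1/850))) = 1/(-975765 + (25/2 + 3/85)) = 1/(-975765 + 2131/170) = 1/(-165877919/170) = -170/165877919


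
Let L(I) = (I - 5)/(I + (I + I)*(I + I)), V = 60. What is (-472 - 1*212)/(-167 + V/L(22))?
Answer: -11628/114641 ≈ -0.10143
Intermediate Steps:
L(I) = (-5 + I)/(I + 4*I**2) (L(I) = (-5 + I)/(I + (2*I)*(2*I)) = (-5 + I)/(I + 4*I**2))
(-472 - 1*212)/(-167 + V/L(22)) = (-472 - 1*212)/(-167 + 60/(((-5 + 22)/(22*(1 + 4*22))))) = (-472 - 212)/(-167 + 60/(((1/22)*17/(1 + 88)))) = -684/(-167 + 60/(((1/22)*17/89))) = -684/(-167 + 60/(((1/22)*(1/89)*17))) = -684/(-167 + 60/(17/1958)) = -684/(-167 + 60*(1958/17)) = -684/(-167 + 117480/17) = -684/114641/17 = -684*17/114641 = -11628/114641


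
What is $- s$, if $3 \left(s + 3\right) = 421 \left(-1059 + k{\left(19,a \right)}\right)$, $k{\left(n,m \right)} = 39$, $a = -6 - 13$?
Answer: $143143$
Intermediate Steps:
$a = -19$ ($a = -6 - 13 = -19$)
$s = -143143$ ($s = -3 + \frac{421 \left(-1059 + 39\right)}{3} = -3 + \frac{421 \left(-1020\right)}{3} = -3 + \frac{1}{3} \left(-429420\right) = -3 - 143140 = -143143$)
$- s = \left(-1\right) \left(-143143\right) = 143143$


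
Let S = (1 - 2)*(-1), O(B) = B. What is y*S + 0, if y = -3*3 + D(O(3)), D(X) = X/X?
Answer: -8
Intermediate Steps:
S = 1 (S = -1*(-1) = 1)
D(X) = 1
y = -8 (y = -3*3 + 1 = -9 + 1 = -8)
y*S + 0 = -8*1 + 0 = -8 + 0 = -8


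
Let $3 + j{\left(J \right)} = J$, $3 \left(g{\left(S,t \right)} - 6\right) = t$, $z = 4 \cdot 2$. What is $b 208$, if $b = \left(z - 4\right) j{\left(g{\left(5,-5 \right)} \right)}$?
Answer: $\frac{3328}{3} \approx 1109.3$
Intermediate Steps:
$z = 8$
$g{\left(S,t \right)} = 6 + \frac{t}{3}$
$j{\left(J \right)} = -3 + J$
$b = \frac{16}{3}$ ($b = \left(8 - 4\right) \left(-3 + \left(6 + \frac{1}{3} \left(-5\right)\right)\right) = 4 \left(-3 + \left(6 - \frac{5}{3}\right)\right) = 4 \left(-3 + \frac{13}{3}\right) = 4 \cdot \frac{4}{3} = \frac{16}{3} \approx 5.3333$)
$b 208 = \frac{16}{3} \cdot 208 = \frac{3328}{3}$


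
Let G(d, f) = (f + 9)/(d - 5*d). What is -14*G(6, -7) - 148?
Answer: -881/6 ≈ -146.83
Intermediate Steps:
G(d, f) = -(9 + f)/(4*d) (G(d, f) = (9 + f)/((-4*d)) = (9 + f)*(-1/(4*d)) = -(9 + f)/(4*d))
-14*G(6, -7) - 148 = -7*(-9 - 1*(-7))/(2*6) - 148 = -7*(-9 + 7)/(2*6) - 148 = -7*(-2)/(2*6) - 148 = -14*(-1/12) - 148 = 7/6 - 148 = -881/6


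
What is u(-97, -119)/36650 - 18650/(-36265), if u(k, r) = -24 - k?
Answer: 137233969/265822450 ≈ 0.51626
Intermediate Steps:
u(-97, -119)/36650 - 18650/(-36265) = (-24 - 1*(-97))/36650 - 18650/(-36265) = (-24 + 97)*(1/36650) - 18650*(-1/36265) = 73*(1/36650) + 3730/7253 = 73/36650 + 3730/7253 = 137233969/265822450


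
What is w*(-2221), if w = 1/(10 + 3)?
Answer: -2221/13 ≈ -170.85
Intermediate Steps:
w = 1/13 ≈ 0.076923
w*(-2221) = (1/13)*(-2221) = -2221/13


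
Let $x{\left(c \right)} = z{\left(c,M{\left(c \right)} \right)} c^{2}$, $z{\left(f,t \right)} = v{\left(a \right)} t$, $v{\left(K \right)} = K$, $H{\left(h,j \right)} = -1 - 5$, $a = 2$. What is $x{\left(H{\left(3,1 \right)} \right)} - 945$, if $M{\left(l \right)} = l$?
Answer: $-1377$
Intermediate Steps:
$H{\left(h,j \right)} = -6$ ($H{\left(h,j \right)} = -1 - 5 = -6$)
$z{\left(f,t \right)} = 2 t$
$x{\left(c \right)} = 2 c^{3}$ ($x{\left(c \right)} = 2 c c^{2} = 2 c^{3}$)
$x{\left(H{\left(3,1 \right)} \right)} - 945 = 2 \left(-6\right)^{3} - 945 = 2 \left(-216\right) - 945 = -432 - 945 = -1377$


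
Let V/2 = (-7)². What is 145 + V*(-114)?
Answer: -11027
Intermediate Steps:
V = 98 (V = 2*(-7)² = 2*49 = 98)
145 + V*(-114) = 145 + 98*(-114) = 145 - 11172 = -11027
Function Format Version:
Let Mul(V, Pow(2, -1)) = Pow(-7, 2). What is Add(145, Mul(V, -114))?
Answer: -11027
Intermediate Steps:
V = 98 (V = Mul(2, Pow(-7, 2)) = Mul(2, 49) = 98)
Add(145, Mul(V, -114)) = Add(145, Mul(98, -114)) = Add(145, -11172) = -11027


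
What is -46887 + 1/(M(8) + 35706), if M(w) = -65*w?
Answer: -1649765981/35186 ≈ -46887.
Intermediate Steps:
-46887 + 1/(M(8) + 35706) = -46887 + 1/(-65*8 + 35706) = -46887 + 1/(-520 + 35706) = -46887 + 1/35186 = -1649765981/35186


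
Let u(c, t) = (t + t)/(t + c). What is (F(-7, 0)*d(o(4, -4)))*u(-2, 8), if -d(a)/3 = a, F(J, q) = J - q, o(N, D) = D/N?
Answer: -56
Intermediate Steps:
u(c, t) = 2*t/(c + t) (u(c, t) = (2*t)/(c + t) = 2*t/(c + t))
d(a) = -3*a
(F(-7, 0)*d(o(4, -4)))*u(-2, 8) = ((-7 - 1*0)*(-(-12)/4))*(2*8/(-2 + 8)) = ((-7 + 0)*(-(-12)/4))*(2*8/6) = (-(-21)*(-1))*(2*8*(1/6)) = -7*3*(8/3) = -21*8/3 = -56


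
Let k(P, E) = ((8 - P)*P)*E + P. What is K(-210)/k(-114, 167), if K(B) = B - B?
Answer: 0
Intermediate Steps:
k(P, E) = P + E*P*(8 - P) (k(P, E) = (P*(8 - P))*E + P = E*P*(8 - P) + P = P + E*P*(8 - P))
K(B) = 0
K(-210)/k(-114, 167) = 0/((-114*(1 + 8*167 - 1*167*(-114)))) = 0/((-114*(1 + 1336 + 19038))) = 0/((-114*20375)) = 0/(-2322750) = 0*(-1/2322750) = 0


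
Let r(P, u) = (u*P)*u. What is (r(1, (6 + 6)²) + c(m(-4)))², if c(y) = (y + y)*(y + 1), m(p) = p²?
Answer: 452838400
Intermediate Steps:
r(P, u) = P*u² (r(P, u) = (P*u)*u = P*u²)
c(y) = 2*y*(1 + y) (c(y) = (2*y)*(1 + y) = 2*y*(1 + y))
(r(1, (6 + 6)²) + c(m(-4)))² = (1*((6 + 6)²)² + 2*(-4)²*(1 + (-4)²))² = (1*(12²)² + 2*16*(1 + 16))² = (1*144² + 2*16*17)² = (1*20736 + 544)² = (20736 + 544)² = 21280² = 452838400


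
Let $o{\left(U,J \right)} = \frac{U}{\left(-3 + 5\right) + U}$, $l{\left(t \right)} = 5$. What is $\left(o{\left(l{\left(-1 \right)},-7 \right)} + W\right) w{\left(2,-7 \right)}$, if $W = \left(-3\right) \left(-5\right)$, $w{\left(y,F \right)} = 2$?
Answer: $\frac{220}{7} \approx 31.429$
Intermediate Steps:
$W = 15$
$o{\left(U,J \right)} = \frac{U}{2 + U}$
$\left(o{\left(l{\left(-1 \right)},-7 \right)} + W\right) w{\left(2,-7 \right)} = \left(\frac{5}{2 + 5} + 15\right) 2 = \left(\frac{5}{7} + 15\right) 2 = \frac{110}{7} \cdot 2 = \frac{220}{7}$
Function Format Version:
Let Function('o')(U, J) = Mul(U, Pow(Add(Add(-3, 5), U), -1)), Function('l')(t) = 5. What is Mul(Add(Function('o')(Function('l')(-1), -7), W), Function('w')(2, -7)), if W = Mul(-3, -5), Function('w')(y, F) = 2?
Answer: Rational(220, 7) ≈ 31.429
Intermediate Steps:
W = 15
Function('o')(U, J) = Mul(U, Pow(Add(2, U), -1))
Mul(Add(Function('o')(Function('l')(-1), -7), W), Function('w')(2, -7)) = Mul(Add(Mul(5, Pow(Add(2, 5), -1)), 15), 2) = Mul(Add(Mul(5, Pow(7, -1)), 15), 2) = Mul(Add(Mul(5, Rational(1, 7)), 15), 2) = Mul(Add(Rational(5, 7), 15), 2) = Mul(Rational(110, 7), 2) = Rational(220, 7)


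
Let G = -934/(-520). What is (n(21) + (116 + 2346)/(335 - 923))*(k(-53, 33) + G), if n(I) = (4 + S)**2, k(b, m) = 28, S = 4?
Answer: 27246199/15288 ≈ 1782.2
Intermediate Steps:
G = 467/260 (G = -934*(-1/520) = 467/260 ≈ 1.7962)
n(I) = 64 (n(I) = (4 + 4)**2 = 8**2 = 64)
(n(21) + (116 + 2346)/(335 - 923))*(k(-53, 33) + G) = (64 + (116 + 2346)/(335 - 923))*(28 + 467/260) = (64 + 2462/(-588))*(7747/260) = (64 + 2462*(-1/588))*(7747/260) = (64 - 1231/294)*(7747/260) = (17585/294)*(7747/260) = 27246199/15288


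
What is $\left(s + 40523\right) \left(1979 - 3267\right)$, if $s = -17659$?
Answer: $-29448832$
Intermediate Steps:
$\left(s + 40523\right) \left(1979 - 3267\right) = \left(-17659 + 40523\right) \left(1979 - 3267\right) = 22864 \left(-1288\right) = -29448832$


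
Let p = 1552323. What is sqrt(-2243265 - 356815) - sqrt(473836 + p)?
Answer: -sqrt(2026159) + 4*I*sqrt(162505) ≈ -1423.4 + 1612.5*I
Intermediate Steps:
sqrt(-2243265 - 356815) - sqrt(473836 + p) = sqrt(-2243265 - 356815) - sqrt(473836 + 1552323) = sqrt(-2600080) - sqrt(2026159) = 4*I*sqrt(162505) - sqrt(2026159) = -sqrt(2026159) + 4*I*sqrt(162505)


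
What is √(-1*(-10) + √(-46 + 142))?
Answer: √(10 + 4*√6) ≈ 4.4495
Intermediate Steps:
√(-1*(-10) + √(-46 + 142)) = √(10 + √96) = √(10 + 4*√6)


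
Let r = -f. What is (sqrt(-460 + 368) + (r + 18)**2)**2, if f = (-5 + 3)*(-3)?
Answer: 20644 + 576*I*sqrt(23) ≈ 20644.0 + 2762.4*I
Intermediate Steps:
f = 6 (f = -2*(-3) = 6)
r = -6 (r = -1*6 = -6)
(sqrt(-460 + 368) + (r + 18)**2)**2 = (sqrt(-460 + 368) + (-6 + 18)**2)**2 = (sqrt(-92) + 12**2)**2 = (2*I*sqrt(23) + 144)**2 = (144 + 2*I*sqrt(23))**2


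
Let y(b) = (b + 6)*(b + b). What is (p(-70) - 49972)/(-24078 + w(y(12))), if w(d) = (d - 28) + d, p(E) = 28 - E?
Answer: 24937/11621 ≈ 2.1459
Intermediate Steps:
y(b) = 2*b*(6 + b) (y(b) = (6 + b)*(2*b) = 2*b*(6 + b))
w(d) = -28 + 2*d (w(d) = (-28 + d) + d = -28 + 2*d)
(p(-70) - 49972)/(-24078 + w(y(12))) = ((28 - 1*(-70)) - 49972)/(-24078 + (-28 + 2*(2*12*(6 + 12)))) = ((28 + 70) - 49972)/(-24078 + (-28 + 2*(2*12*18))) = (98 - 49972)/(-24078 + (-28 + 2*432)) = -49874/(-24078 + (-28 + 864)) = -49874/(-24078 + 836) = -49874/(-23242) = -49874*(-1/23242) = 24937/11621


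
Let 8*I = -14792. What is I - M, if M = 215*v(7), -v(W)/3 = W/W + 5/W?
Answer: -5203/7 ≈ -743.29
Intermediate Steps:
I = -1849 (I = (⅛)*(-14792) = -1849)
v(W) = -3 - 15/W (v(W) = -3*(W/W + 5/W) = -3*(1 + 5/W) = -3 - 15/W)
M = -7740/7 (M = 215*(-3 - 15/7) = 215*(-36/7) = -7740/7 ≈ -1105.7)
I - M = -1849 - 1*(-7740/7) = -1849 + 7740/7 = -5203/7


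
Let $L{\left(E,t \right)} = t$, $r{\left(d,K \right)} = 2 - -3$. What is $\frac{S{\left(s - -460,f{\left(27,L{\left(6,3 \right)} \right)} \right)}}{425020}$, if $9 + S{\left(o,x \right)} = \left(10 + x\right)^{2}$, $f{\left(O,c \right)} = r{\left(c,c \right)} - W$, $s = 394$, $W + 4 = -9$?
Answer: $\frac{155}{85004} \approx 0.0018234$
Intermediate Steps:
$r{\left(d,K \right)} = 5$ ($r{\left(d,K \right)} = 2 + 3 = 5$)
$W = -13$ ($W = -4 - 9 = -13$)
$f{\left(O,c \right)} = 18$ ($f{\left(O,c \right)} = 5 - -13 = 5 + 13 = 18$)
$S{\left(o,x \right)} = -9 + \left(10 + x\right)^{2}$
$\frac{S{\left(s - -460,f{\left(27,L{\left(6,3 \right)} \right)} \right)}}{425020} = \frac{-9 + \left(10 + 18\right)^{2}}{425020} = \left(-9 + 28^{2}\right) \frac{1}{425020} = \left(-9 + 784\right) \frac{1}{425020} = 775 \cdot \frac{1}{425020} = \frac{155}{85004}$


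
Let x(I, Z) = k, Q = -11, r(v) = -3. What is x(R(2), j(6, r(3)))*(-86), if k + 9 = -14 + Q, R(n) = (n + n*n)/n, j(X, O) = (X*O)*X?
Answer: 2924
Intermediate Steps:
j(X, O) = O*X**2 (j(X, O) = (O*X)*X = O*X**2)
R(n) = (n + n**2)/n
k = -34 (k = -9 + (-14 - 11) = -9 - 25 = -34)
x(I, Z) = -34
x(R(2), j(6, r(3)))*(-86) = -34*(-86) = 2924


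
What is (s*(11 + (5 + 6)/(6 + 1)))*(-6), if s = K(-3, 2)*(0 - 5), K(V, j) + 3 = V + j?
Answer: -10560/7 ≈ -1508.6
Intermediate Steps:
K(V, j) = -3 + V + j (K(V, j) = -3 + (V + j) = -3 + V + j)
s = 20 (s = (-3 - 3 + 2)*(0 - 5) = -4*(-5) = 20)
(s*(11 + (5 + 6)/(6 + 1)))*(-6) = (20*(11 + (5 + 6)/(6 + 1)))*(-6) = (20*(11 + 11/7))*(-6) = (20*(88/7))*(-6) = (1760/7)*(-6) = -10560/7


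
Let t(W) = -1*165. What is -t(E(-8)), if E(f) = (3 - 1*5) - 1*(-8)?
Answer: 165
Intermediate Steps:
E(f) = 6 (E(f) = (3 - 5) + 8 = -2 + 8 = 6)
t(W) = -165
-t(E(-8)) = -1*(-165) = 165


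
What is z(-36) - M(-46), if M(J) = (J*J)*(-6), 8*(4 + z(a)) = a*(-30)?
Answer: 12827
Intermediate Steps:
z(a) = -4 - 15*a/4 (z(a) = -4 + (a*(-30))/8 = -4 + (-30*a)/8 = -4 - 15*a/4)
M(J) = -6*J² (M(J) = J²*(-6) = -6*J²)
z(-36) - M(-46) = (-4 - 15/4*(-36)) - (-6)*(-46)² = (-4 + 135) - (-6)*2116 = 131 - 1*(-12696) = 131 + 12696 = 12827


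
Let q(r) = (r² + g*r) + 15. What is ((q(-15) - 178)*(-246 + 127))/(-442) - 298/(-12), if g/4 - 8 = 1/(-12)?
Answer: -3368/39 ≈ -86.359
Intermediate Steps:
g = 95/3 (g = 32 + 4/(-12) = 32 + 4*(-1/12) = 32 - ⅓ = 95/3 ≈ 31.667)
q(r) = 15 + r² + 95*r/3 (q(r) = (r² + 95*r/3) + 15 = 15 + r² + 95*r/3)
((q(-15) - 178)*(-246 + 127))/(-442) - 298/(-12) = (((15 + (-15)² + (95/3)*(-15)) - 178)*(-246 + 127))/(-442) - 298/(-12) = (((15 + 225 - 475) - 178)*(-119))*(-1/442) - 298*(-1/12) = ((-235 - 178)*(-119))*(-1/442) + 149/6 = -413*(-119)*(-1/442) + 149/6 = 49147*(-1/442) + 149/6 = -2891/26 + 149/6 = -3368/39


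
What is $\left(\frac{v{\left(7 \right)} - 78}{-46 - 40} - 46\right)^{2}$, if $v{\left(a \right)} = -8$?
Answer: $2025$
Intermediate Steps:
$\left(\frac{v{\left(7 \right)} - 78}{-46 - 40} - 46\right)^{2} = \left(\frac{-8 - 78}{-46 - 40} - 46\right)^{2} = \left(- \frac{86}{-86} + \left(-47 + 1\right)\right)^{2} = \left(\left(-86\right) \left(- \frac{1}{86}\right) - 46\right)^{2} = \left(1 - 46\right)^{2} = \left(-45\right)^{2} = 2025$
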